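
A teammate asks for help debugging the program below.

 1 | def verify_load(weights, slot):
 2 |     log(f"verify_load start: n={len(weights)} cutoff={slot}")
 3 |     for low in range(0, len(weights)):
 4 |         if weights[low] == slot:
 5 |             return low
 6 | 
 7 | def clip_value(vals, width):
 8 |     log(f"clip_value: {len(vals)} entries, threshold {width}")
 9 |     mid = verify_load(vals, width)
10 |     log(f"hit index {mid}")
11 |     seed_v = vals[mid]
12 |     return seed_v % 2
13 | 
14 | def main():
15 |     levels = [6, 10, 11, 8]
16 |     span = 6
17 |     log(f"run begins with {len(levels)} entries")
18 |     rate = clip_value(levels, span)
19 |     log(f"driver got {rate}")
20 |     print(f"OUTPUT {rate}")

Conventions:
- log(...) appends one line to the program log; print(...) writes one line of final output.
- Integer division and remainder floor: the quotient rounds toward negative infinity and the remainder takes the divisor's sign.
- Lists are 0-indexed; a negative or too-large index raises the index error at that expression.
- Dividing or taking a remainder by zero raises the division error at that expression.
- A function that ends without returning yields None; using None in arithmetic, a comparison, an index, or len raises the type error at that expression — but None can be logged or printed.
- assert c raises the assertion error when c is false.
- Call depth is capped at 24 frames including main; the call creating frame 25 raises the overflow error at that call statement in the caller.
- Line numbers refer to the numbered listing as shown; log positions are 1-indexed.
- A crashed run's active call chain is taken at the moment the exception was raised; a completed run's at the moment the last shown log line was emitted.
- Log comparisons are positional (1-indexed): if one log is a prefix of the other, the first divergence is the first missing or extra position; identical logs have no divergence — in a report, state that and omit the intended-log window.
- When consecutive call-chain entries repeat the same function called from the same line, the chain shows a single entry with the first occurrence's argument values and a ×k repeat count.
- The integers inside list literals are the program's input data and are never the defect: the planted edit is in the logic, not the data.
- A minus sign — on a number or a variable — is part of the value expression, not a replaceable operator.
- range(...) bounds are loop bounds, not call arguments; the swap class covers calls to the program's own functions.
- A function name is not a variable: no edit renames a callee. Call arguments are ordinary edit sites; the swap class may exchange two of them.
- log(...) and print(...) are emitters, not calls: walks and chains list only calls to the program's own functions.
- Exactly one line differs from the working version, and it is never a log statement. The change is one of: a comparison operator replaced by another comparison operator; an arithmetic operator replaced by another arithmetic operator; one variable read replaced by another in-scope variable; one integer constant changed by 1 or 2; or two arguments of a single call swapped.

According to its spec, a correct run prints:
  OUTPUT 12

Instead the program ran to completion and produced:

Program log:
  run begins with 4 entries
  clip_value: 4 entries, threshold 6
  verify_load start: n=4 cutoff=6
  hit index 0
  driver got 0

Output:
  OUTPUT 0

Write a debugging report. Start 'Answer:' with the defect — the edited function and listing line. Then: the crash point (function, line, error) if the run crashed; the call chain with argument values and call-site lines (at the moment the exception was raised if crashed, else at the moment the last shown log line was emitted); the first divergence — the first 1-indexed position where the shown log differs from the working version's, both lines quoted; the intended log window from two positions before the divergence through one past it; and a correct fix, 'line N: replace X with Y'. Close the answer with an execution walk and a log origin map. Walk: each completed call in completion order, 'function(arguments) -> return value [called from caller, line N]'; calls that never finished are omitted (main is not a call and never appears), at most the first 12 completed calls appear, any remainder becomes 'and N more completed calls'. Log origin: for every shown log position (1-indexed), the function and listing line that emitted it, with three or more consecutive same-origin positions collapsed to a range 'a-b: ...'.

Answer: the defect is in clip_value at line 12.
The tell: At log position 5 the runs split — shown 'driver got 0', but the working version logs 'driver got 12'.
Call chain: main.
First divergence: position 5 — the shown line 'driver got 0' should read 'driver got 12'.
Intended log window:
  3: verify_load start: n=4 cutoff=6
  4: hit index 0
  5: driver got 12
Execution walk:
  verify_load([6, 10, 11, 8], 6) -> 0  [called from clip_value, line 9]
  clip_value([6, 10, 11, 8], 6) -> 0  [called from main, line 18]
Log origins:
  1 — main, line 17
  2 — clip_value, line 8
  3 — verify_load, line 2
  4 — clip_value, line 10
  5 — main, line 19
A correct fix: line 12: replace `%` with `*`.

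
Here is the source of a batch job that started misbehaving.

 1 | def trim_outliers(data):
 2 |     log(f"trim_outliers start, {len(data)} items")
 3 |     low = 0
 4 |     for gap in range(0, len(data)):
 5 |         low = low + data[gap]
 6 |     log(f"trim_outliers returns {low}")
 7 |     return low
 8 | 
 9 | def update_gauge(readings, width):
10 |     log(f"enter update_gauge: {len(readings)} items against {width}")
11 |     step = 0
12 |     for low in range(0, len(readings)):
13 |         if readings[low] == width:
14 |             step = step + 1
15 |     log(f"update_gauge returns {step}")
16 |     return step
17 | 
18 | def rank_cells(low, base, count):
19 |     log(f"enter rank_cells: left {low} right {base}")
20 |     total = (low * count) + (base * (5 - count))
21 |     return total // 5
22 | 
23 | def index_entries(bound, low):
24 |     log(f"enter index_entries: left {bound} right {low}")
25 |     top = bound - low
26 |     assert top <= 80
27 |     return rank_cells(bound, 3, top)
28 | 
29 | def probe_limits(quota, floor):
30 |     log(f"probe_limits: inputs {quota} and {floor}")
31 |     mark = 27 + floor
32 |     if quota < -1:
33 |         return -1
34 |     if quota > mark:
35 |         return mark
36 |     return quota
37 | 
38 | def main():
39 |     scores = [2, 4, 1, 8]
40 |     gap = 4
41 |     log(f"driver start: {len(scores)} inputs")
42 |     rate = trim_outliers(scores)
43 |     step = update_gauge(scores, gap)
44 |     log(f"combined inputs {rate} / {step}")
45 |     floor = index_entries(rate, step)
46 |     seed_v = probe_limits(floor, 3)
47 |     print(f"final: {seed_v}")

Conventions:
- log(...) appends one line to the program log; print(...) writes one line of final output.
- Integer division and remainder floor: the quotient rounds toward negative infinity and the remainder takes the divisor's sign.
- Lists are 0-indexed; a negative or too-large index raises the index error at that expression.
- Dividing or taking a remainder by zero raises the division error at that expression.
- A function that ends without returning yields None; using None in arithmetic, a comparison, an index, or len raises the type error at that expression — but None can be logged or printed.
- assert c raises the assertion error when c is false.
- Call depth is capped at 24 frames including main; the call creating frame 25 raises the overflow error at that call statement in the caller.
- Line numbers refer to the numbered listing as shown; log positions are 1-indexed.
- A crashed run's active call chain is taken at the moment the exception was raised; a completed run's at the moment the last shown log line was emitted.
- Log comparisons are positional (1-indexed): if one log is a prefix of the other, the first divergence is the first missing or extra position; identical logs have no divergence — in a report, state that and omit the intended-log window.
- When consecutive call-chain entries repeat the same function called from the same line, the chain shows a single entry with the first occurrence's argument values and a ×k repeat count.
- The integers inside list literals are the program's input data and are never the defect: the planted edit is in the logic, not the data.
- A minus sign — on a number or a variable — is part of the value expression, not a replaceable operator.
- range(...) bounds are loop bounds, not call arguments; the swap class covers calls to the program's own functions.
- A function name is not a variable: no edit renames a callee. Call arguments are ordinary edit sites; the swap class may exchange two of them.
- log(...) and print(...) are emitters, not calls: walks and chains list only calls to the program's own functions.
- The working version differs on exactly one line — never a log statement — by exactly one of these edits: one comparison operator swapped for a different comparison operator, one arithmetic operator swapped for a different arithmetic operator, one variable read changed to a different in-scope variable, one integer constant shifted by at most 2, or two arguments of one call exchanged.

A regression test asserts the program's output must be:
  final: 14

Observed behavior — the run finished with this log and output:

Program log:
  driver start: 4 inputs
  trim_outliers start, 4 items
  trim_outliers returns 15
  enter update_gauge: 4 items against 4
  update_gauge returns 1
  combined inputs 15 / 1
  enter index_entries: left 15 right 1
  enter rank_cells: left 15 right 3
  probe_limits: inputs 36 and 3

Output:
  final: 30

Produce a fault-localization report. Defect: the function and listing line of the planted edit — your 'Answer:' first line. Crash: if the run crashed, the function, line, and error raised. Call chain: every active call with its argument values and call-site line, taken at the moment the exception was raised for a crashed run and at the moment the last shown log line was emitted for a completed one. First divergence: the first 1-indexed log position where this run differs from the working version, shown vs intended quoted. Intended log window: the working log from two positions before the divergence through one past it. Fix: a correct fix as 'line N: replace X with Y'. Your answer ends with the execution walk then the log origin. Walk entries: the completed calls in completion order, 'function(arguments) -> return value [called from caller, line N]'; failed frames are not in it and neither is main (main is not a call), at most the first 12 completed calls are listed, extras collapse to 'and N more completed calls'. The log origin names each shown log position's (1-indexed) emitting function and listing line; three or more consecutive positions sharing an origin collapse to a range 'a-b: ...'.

Answer: the defect is in index_entries at line 27.
Key fact: Everything matches until log position 8, which reads 'enter rank_cells: left 15 right 3' in place of 'enter rank_cells: left 15 right 14'.
Call chain: main -> probe_limits(36, 3) (called at line 46).
First divergence: at position 8 the run shows 'enter rank_cells: left 15 right 3' where the working version logs 'enter rank_cells: left 15 right 14'.
Intended log window:
  6: combined inputs 15 / 1
  7: enter index_entries: left 15 right 1
  8: enter rank_cells: left 15 right 14
  9: probe_limits: inputs 14 and 3
Execution walk:
  trim_outliers([2, 4, 1, 8]) -> 15  [called from main, line 42]
  update_gauge([2, 4, 1, 8], 4) -> 1  [called from main, line 43]
  rank_cells(15, 3, 14) -> 36  [called from index_entries, line 27]
  index_entries(15, 1) -> 36  [called from main, line 45]
  probe_limits(36, 3) -> 30  [called from main, line 46]
Log origin:
  1 — main, line 41
  2 — trim_outliers, line 2
  3 — trim_outliers, line 6
  4 — update_gauge, line 10
  5 — update_gauge, line 15
  6 — main, line 44
  7 — index_entries, line 24
  8 — rank_cells, line 19
  9 — probe_limits, line 30
A correct fix: line 27: replace `rank_cells(bound, 3, top)` with `rank_cells(bound, top, 3)`.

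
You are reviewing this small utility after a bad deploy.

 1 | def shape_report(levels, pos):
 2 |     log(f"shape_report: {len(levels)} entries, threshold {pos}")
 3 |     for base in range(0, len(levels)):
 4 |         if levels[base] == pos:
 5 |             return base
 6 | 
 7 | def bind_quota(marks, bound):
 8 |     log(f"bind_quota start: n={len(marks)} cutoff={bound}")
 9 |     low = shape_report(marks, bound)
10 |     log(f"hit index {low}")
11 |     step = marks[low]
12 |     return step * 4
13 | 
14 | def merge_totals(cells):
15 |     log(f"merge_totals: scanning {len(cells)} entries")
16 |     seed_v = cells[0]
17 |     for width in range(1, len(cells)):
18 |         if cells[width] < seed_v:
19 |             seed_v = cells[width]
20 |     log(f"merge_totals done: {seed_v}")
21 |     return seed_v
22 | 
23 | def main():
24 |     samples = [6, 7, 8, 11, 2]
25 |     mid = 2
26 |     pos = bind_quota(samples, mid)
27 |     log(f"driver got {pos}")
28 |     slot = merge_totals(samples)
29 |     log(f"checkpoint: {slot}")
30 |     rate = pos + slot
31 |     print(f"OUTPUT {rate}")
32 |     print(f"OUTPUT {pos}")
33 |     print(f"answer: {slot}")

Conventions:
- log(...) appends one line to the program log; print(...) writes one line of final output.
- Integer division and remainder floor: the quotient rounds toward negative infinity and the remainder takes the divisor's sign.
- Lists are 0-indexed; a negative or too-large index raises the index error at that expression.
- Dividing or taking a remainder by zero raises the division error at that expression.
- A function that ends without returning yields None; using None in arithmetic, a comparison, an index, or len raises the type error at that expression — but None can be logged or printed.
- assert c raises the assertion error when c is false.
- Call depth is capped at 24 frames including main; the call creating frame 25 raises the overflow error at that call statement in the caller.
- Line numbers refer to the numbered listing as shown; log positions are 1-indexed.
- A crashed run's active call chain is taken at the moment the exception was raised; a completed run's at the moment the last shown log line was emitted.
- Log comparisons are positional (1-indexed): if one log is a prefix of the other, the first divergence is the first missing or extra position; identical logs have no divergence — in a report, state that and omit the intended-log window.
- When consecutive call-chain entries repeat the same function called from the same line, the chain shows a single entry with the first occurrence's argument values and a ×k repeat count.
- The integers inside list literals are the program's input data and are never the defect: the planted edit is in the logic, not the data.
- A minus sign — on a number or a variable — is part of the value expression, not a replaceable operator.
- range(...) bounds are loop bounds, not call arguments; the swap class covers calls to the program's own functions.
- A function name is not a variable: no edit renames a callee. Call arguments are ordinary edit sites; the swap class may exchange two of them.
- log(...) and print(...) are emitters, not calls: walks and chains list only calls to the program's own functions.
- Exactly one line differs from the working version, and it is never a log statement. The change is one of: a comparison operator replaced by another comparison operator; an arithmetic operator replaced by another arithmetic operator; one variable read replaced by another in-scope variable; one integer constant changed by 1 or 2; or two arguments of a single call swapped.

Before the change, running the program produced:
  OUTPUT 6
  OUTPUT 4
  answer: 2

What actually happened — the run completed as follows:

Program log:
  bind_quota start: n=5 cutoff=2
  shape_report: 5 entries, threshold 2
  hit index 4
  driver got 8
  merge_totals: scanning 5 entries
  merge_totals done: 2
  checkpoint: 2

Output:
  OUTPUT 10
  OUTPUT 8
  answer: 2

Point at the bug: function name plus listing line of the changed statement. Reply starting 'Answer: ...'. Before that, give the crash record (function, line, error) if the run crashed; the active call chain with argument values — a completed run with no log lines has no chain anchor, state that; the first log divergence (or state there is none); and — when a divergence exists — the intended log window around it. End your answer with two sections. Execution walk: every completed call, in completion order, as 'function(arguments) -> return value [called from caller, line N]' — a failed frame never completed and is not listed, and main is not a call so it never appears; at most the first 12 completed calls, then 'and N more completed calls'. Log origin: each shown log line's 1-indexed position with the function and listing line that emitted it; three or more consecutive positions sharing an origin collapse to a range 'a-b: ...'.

Answer: the defect is in bind_quota at line 12.
Core observation: Everything matches until log position 4, which reads 'driver got 8' in place of 'driver got 4'.
Call chain: main.
First divergence: position 4 — shown 'driver got 8', intended 'driver got 4'.
Intended log window:
  2: shape_report: 5 entries, threshold 2
  3: hit index 4
  4: driver got 4
  5: merge_totals: scanning 5 entries
Execution walk:
  shape_report([6, 7, 8, 11, 2], 2) -> 4  [called from bind_quota, line 9]
  bind_quota([6, 7, 8, 11, 2], 2) -> 8  [called from main, line 26]
  merge_totals([6, 7, 8, 11, 2]) -> 2  [called from main, line 28]
Log origins:
  1: logged in bind_quota at line 8
  2: logged in shape_report at line 2
  3: logged in bind_quota at line 10
  4: logged in main at line 27
  5: logged in merge_totals at line 15
  6: logged in merge_totals at line 20
  7: logged in main at line 29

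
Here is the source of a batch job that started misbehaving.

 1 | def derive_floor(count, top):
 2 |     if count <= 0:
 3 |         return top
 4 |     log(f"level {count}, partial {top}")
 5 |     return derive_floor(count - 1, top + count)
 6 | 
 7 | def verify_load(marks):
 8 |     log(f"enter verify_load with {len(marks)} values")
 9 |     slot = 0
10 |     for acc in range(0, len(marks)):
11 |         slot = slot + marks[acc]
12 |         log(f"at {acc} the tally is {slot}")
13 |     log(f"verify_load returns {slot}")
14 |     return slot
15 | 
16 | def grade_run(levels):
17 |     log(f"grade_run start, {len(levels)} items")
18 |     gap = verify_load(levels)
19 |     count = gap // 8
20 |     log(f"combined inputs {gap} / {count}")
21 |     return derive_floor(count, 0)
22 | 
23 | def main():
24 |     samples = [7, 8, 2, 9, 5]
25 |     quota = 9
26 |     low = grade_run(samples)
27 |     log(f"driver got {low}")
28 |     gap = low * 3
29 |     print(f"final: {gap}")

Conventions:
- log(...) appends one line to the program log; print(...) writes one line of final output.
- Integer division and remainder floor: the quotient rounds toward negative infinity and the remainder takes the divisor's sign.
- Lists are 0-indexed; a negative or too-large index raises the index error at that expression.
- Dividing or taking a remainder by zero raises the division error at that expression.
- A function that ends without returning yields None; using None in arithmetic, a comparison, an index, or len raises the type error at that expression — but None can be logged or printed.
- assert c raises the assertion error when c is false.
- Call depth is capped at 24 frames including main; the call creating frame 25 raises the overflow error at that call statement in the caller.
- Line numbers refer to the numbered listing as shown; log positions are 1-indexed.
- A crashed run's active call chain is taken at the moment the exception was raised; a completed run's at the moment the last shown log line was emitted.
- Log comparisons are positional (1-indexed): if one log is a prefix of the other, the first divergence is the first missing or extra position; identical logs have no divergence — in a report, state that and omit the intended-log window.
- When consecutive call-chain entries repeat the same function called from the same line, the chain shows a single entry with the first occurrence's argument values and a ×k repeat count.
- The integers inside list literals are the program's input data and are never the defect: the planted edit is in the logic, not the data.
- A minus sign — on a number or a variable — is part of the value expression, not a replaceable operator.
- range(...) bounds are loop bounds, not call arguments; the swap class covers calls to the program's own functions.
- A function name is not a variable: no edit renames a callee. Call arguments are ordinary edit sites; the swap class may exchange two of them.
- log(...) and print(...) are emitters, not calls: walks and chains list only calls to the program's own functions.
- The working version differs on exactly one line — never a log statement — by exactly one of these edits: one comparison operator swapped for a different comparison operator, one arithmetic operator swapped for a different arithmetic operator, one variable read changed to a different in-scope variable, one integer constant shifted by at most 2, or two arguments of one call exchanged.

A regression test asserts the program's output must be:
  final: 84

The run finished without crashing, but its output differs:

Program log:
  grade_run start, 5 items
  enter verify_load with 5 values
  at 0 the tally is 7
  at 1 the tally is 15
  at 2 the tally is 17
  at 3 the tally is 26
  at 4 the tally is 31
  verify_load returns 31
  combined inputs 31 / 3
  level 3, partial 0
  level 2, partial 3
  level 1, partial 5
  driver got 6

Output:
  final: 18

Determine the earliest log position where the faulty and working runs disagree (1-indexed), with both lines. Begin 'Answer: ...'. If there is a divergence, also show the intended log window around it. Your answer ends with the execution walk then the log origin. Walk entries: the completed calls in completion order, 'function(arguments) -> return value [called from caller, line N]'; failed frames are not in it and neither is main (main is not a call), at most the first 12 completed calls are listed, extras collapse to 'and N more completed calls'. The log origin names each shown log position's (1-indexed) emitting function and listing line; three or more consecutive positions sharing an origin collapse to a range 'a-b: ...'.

Answer: position 9 — the shown line 'combined inputs 31 / 3' should read 'combined inputs 31 / 7'.
Intended log window:
  7: at 4 the tally is 31
  8: verify_load returns 31
  9: combined inputs 31 / 7
  10: level 7, partial 0
Execution walk:
  verify_load([7, 8, 2, 9, 5]) -> 31  [called from grade_run, line 18]
  derive_floor(0, 6) -> 6  [called from derive_floor, line 5]
  derive_floor(1, 5) -> 6  [called from derive_floor, line 5]
  derive_floor(2, 3) -> 6  [called from derive_floor, line 5]
  derive_floor(3, 0) -> 6  [called from grade_run, line 21]
  grade_run([7, 8, 2, 9, 5]) -> 6  [called from main, line 26]
Origin of each log line:
  1 — grade_run, line 17
  2 — verify_load, line 8
  3-7 — verify_load, line 12
  8 — verify_load, line 13
  9 — grade_run, line 20
  10-12 — derive_floor, line 4
  13 — main, line 27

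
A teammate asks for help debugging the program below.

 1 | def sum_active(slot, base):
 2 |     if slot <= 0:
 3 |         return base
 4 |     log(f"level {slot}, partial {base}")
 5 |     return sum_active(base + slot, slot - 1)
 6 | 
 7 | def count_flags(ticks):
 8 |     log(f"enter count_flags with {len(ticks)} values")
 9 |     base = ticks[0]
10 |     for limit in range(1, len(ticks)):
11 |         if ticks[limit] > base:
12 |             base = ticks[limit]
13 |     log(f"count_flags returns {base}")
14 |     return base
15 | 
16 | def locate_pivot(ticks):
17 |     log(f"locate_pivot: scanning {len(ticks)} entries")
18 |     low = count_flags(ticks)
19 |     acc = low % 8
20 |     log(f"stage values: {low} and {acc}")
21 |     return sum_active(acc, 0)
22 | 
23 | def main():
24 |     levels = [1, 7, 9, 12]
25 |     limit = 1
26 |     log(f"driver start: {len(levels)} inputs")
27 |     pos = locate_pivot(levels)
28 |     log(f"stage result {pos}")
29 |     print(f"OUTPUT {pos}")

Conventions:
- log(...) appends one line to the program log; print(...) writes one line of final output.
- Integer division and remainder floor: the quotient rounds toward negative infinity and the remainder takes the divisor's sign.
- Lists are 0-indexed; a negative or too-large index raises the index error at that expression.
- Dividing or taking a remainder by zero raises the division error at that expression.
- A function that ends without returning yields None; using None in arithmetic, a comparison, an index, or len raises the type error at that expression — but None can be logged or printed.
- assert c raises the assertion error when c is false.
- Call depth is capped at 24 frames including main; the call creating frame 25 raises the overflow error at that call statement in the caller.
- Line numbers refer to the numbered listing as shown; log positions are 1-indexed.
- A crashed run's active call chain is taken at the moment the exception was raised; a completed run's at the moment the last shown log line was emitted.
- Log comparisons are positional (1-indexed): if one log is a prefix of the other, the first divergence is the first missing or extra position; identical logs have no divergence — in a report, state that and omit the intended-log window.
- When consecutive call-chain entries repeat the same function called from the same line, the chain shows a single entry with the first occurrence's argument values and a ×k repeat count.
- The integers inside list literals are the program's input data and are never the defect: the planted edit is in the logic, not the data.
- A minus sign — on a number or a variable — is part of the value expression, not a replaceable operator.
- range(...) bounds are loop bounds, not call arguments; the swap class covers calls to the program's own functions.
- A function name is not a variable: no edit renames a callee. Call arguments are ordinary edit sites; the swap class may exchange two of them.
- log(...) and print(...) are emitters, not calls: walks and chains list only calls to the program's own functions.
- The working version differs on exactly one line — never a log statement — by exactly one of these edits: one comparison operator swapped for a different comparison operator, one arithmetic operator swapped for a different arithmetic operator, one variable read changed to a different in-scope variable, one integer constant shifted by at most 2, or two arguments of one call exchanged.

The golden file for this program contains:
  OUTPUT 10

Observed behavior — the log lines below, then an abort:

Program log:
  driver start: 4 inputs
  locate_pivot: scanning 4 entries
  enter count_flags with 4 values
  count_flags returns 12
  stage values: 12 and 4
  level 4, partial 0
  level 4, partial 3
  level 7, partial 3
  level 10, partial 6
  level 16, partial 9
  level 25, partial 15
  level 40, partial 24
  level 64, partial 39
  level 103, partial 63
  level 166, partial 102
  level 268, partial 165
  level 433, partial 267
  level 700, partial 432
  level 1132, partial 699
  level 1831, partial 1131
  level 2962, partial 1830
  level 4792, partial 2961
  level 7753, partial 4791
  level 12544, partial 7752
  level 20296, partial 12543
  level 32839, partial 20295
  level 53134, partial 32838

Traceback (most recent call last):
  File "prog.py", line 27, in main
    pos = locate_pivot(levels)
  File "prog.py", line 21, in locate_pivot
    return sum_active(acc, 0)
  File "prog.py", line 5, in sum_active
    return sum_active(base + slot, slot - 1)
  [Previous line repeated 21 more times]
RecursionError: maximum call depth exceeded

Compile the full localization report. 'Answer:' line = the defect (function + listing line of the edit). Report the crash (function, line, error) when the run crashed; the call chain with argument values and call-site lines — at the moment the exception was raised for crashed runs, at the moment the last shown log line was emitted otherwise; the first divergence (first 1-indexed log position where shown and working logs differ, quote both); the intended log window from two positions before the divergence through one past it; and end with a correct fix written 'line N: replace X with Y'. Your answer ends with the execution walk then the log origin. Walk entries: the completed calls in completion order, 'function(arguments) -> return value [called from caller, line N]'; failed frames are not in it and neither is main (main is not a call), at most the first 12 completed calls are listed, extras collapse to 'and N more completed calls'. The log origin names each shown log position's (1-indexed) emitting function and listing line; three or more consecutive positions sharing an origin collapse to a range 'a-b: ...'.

Answer: the defect is in sum_active at line 5.
The tell: Log line 7 is where behavior first shows: 'level 4, partial 3' appears instead of 'level 3, partial 4'.
Crash: sum_active, line 5, RecursionError.
Call chain: main -> locate_pivot([1, 7, 9, 12]) (called at line 27) -> sum_active(4, 0) (called at line 21) -> sum_active(4, 3) (called at line 5) ×21.
First divergence: position 7 — the shown line 'level 4, partial 3' should read 'level 3, partial 4'.
Intended log window:
  5: stage values: 12 and 4
  6: level 4, partial 0
  7: level 3, partial 4
  8: level 2, partial 7
Execution walk:
  count_flags([1, 7, 9, 12]) -> 12  [called from locate_pivot, line 18]
Log line origins:
  1: logged in main at line 26
  2: logged in locate_pivot at line 17
  3: logged in count_flags at line 8
  4: logged in count_flags at line 13
  5: logged in locate_pivot at line 20
  6-27: logged in sum_active at line 4
A correct fix: line 5: replace `sum_active(base + slot, slot - 1)` with `sum_active(slot - 1, base + slot)`.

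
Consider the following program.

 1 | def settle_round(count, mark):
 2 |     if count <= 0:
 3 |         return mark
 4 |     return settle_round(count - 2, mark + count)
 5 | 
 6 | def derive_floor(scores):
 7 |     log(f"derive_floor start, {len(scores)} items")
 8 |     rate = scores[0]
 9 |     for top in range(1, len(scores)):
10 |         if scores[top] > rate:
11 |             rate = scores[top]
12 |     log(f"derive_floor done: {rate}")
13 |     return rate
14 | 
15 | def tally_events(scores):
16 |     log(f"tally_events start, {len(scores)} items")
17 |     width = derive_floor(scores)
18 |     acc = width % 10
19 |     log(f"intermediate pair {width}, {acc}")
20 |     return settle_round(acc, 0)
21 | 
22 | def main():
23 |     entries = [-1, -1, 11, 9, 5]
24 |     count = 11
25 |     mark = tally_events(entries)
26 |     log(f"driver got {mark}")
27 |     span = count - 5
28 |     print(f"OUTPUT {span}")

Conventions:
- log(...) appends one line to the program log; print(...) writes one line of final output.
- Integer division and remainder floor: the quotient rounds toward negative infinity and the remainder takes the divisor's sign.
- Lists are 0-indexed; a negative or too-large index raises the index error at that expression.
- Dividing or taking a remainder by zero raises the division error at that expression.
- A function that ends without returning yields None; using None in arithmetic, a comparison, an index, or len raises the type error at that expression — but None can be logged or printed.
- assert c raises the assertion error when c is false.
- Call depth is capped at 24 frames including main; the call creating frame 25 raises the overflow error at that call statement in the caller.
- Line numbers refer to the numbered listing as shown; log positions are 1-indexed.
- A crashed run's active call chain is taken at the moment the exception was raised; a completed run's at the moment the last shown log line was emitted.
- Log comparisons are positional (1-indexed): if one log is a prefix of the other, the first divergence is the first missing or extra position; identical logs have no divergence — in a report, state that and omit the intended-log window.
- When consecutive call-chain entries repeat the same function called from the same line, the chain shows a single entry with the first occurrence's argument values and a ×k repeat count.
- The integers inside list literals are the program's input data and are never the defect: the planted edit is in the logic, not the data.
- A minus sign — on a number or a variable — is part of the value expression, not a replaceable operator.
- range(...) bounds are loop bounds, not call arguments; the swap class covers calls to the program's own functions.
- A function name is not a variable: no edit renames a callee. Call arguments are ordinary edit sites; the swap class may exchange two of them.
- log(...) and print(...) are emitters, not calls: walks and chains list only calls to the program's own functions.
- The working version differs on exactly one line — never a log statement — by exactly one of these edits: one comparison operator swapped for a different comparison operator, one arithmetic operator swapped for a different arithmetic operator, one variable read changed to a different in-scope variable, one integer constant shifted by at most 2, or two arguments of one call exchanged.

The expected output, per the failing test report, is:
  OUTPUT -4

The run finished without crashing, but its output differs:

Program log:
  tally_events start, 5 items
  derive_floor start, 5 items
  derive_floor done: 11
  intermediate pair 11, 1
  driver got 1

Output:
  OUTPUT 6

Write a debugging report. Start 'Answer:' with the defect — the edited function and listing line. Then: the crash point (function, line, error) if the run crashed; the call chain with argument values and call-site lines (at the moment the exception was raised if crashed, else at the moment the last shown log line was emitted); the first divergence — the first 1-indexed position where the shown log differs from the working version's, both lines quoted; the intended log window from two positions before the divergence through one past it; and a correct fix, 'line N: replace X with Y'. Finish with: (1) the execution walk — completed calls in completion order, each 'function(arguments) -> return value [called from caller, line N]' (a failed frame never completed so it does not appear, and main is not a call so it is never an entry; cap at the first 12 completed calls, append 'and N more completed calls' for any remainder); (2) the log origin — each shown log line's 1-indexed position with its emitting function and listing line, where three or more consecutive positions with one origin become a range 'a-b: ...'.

Answer: the defect is in main at line 27.
Core observation: The logs agree in full; only the final output differs.
Call chain: main.
First divergence: none (the log streams are identical).
Execution walk:
  derive_floor([-1, -1, 11, 9, 5]) -> 11  [called from tally_events, line 17]
  settle_round(-1, 1) -> 1  [called from settle_round, line 4]
  settle_round(1, 0) -> 1  [called from tally_events, line 20]
  tally_events([-1, -1, 11, 9, 5]) -> 1  [called from main, line 25]
Log origins:
  1: emitted by tally_events (line 16)
  2: emitted by derive_floor (line 7)
  3: emitted by derive_floor (line 12)
  4: emitted by tally_events (line 19)
  5: emitted by main (line 26)
A correct fix: line 27: replace `count` with `mark`.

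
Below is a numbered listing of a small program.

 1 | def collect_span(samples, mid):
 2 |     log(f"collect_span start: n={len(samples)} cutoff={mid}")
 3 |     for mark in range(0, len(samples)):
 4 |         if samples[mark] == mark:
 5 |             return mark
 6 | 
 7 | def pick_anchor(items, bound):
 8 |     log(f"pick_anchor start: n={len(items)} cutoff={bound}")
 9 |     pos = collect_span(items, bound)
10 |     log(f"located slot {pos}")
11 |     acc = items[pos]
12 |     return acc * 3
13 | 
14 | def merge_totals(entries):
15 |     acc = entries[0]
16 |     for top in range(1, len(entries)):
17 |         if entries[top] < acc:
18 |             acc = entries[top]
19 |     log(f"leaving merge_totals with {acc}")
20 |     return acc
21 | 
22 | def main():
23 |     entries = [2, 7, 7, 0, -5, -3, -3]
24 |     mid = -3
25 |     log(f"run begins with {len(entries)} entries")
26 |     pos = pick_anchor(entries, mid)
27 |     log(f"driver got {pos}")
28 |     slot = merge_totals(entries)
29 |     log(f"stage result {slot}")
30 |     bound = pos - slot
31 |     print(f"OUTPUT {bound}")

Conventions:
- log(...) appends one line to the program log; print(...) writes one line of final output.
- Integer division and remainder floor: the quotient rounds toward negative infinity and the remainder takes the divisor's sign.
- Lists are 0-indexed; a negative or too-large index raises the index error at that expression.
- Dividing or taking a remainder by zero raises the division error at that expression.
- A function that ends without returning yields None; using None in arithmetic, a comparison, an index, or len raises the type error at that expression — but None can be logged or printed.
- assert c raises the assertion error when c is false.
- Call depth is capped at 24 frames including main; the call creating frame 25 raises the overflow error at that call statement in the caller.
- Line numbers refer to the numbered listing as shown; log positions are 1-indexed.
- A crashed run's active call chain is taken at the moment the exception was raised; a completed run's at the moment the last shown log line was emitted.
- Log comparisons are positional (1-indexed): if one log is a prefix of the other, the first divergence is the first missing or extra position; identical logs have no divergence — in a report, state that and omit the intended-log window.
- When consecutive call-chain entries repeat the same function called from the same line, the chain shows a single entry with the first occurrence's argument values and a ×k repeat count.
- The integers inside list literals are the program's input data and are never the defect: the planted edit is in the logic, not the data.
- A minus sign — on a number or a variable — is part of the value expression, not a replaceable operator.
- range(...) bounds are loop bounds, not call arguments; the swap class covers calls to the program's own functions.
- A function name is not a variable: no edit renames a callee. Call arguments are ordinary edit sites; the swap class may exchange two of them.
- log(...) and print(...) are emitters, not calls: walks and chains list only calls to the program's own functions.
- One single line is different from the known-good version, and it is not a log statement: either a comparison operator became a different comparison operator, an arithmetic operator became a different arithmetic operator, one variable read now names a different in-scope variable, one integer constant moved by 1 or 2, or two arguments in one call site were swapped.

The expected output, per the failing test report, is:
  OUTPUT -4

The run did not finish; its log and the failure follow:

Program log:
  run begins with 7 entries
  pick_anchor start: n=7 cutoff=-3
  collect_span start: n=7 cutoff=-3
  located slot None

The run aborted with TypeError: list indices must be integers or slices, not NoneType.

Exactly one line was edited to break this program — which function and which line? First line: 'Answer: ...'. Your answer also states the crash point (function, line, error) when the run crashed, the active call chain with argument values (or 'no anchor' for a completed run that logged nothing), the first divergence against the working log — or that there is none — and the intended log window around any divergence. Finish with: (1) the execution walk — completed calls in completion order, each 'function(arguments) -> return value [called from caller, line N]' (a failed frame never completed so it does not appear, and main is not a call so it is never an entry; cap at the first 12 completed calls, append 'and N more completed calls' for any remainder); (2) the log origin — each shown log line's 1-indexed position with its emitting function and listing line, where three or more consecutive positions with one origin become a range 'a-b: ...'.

Answer: the defect is in collect_span at line 4.
The tell: Everything matches until log position 4, which reads 'located slot None' in place of 'located slot 5'.
Crash: pick_anchor, line 11, TypeError.
Call chain: main -> pick_anchor([2, 7, 7, 0, -5, -3, -3], -3) (called at line 26).
First divergence: at position 4 the run shows 'located slot None' where the working version logs 'located slot 5'.
Intended log window:
  2: pick_anchor start: n=7 cutoff=-3
  3: collect_span start: n=7 cutoff=-3
  4: located slot 5
  5: driver got -9
Execution walk:
  collect_span([2, 7, 7, 0, -5, -3, -3], -3) -> None  [called from pick_anchor, line 9]
Log origin:
  1 — main, line 25
  2 — pick_anchor, line 8
  3 — collect_span, line 2
  4 — pick_anchor, line 10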